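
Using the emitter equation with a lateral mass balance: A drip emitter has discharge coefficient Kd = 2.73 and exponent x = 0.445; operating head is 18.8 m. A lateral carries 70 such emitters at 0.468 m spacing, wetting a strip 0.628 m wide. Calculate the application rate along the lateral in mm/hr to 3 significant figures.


Approach: apply the emitter equation with a lateral mass balance, q = Kd*h^x; Q = n*q; rate = Q/(n*spacing*width).
Step 1 — single emitter flow (q = Kd*h^x):
  q = 2.73 * 18.8^0.445 = 10.073 L/hr
Step 2 — total lateral flow: Q = 70 * 10.073 = 705.12 L/hr
Step 3 — wetted area: A = 70 * 0.468 * 0.628 = 20.573 m^2
Step 4 — application rate: Q/A = 705.12/20.573 = 34.3 mm/hr
Therefore the application rate along the lateral = 34.3 mm/hr.


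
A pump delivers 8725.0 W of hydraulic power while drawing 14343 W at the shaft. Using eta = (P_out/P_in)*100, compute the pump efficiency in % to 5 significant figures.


eta = (8725.0 / 14343) * 100 = 60.831 %
Therefore the pump efficiency = 60.831 %.


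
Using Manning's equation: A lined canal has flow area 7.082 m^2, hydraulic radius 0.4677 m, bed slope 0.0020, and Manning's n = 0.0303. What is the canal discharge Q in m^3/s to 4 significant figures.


Approach: apply Manning's equation, Q = (1/n)*A*R^(2/3)*S^(1/2).
Q = (1/0.0303) * 7.082 * 0.4677^(2/3) * 0.0020^(1/2) = 6.298 m^3/s
Therefore the canal discharge Q = 6.298 m^3/s.


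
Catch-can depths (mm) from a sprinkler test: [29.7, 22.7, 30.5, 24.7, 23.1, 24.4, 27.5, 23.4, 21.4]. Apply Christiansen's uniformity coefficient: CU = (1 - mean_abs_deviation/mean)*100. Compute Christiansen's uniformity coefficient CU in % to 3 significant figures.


mean = 25.267 mm
mean |d_i - mean| = 2.6444 mm
CU = (1 - 2.6444/25.267)*100 = 89.5 %
Therefore Christiansen's uniformity coefficient CU = 89.5 %.


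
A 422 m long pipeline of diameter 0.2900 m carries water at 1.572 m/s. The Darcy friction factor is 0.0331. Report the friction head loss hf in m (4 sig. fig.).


Approach: apply the Darcy-Weisbach equation, hf = f*(L/D)*(v^2/(2g)).
hf = 0.0331 * (422/0.2900) * (1.572^2 / (2*9.81))
hf = 6.067 m
Therefore the friction head loss hf = 6.067 m.


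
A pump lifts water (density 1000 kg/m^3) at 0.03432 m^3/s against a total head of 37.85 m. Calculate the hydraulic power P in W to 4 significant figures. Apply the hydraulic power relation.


Approach: apply the hydraulic power relation, P = rho*g*Q*H.
P = 1000 * 9.81 * 0.03432 * 37.85 = 12740 W
Therefore the hydraulic power P = 12740 W.


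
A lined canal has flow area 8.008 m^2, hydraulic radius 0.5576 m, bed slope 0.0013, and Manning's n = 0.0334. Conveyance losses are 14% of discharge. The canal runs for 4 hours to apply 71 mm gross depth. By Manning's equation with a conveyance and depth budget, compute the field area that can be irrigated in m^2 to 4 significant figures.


Approach: apply Manning's equation with a conveyance and depth budget, Q = (1/n)*A*R^(2/3)*S^(1/2); Q_field = Q*(1-loss); Area = Q_field*t/(d/1000).
Step 1 — canal discharge (Manning's equation):
  Q = (1/0.0334) * 8.008 * 0.5576^(2/3) * 0.0013^(1/2) = 5.85641 m^3/s
Step 2 — delivered flow: Q_field = 5.85641*(1 - 14/100) = 5.03651 m^3/s
Step 3 — volume delivered: V = 5.03651 * 4*3600 = 72525.7 m^3
Step 4 — area served: A = V / (depth/1000) = 72525.7 / 0.071 = 1021000 m^2
Therefore the field area that can be irrigated = 1021000 m^2.


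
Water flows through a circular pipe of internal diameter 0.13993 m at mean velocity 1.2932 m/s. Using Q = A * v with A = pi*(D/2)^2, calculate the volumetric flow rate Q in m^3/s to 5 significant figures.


A = pi*(0.13993/2)^2 = 0.01537841 m^2
Q = 0.01537841 * 1.2932 = 0.019887 m^3/s
Therefore the volumetric flow rate Q = 0.019887 m^3/s.


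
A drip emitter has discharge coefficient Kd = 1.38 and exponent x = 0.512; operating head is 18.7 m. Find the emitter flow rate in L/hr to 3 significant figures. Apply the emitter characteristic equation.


Approach: apply the emitter characteristic equation, q = Kd * h^x.
q = 1.38 * 18.7^0.512 = 6.18 L/hr
Therefore the emitter flow rate = 6.18 L/hr.


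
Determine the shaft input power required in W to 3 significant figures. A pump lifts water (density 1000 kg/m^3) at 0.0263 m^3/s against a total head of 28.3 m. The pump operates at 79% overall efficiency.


Approach: apply hydraulic power then efficiency conversion, P = rho*g*Q*H; P_in = P/eta.
Step 1 — hydraulic power (P = rho*g*Q*H):
  P = 1000 * 9.81 * 0.0263 * 28.3 = 7301.5 W
Step 2 — input power: P_in = P/eta = 7301.5 / 0.79 = 9240 W
Therefore the shaft input power required = 9240 W.


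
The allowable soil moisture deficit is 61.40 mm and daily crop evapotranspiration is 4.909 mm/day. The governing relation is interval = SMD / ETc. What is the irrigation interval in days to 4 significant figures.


interval = 61.40 / 4.909 = 12.51 days
Therefore the irrigation interval = 12.51 days.


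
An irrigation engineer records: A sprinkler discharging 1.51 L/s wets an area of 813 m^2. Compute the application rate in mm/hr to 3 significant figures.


Approach: apply the application rate relation, rate = (Q/A)*3600.
rate = (1.51 / 813) * 3600 = 6.69 mm/hr
Therefore the application rate = 6.69 mm/hr.


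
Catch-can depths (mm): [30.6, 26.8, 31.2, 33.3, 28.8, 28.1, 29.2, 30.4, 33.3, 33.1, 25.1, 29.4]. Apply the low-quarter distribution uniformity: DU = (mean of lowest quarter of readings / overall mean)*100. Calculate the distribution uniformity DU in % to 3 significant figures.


sorted lowest 3 of 12: [25.1, 26.8, 28.1] -> mean = 26.667 mm
overall mean = 29.942 mm
DU = (26.667/29.942)*100 = 89.1 %
Therefore the distribution uniformity DU = 89.1 %.


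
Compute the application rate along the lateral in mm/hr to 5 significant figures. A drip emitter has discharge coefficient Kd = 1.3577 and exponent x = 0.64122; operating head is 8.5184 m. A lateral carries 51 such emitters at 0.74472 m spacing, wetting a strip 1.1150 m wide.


Approach: apply the emitter equation with a lateral mass balance, q = Kd*h^x; Q = n*q; rate = Q/(n*spacing*width).
Step 1 — single emitter flow (q = Kd*h^x):
  q = 1.3577 * 8.5184^0.64122 = 5.362509 L/hr
Step 2 — total lateral flow: Q = 51 * 5.362509 = 273.4879 L/hr
Step 3 — wetted area: A = 51 * 0.74472 * 1.1150 = 42.34850 m^2
Step 4 — application rate: Q/A = 273.4879/42.34850 = 6.4580 mm/hr
Therefore the application rate along the lateral = 6.4580 mm/hr.


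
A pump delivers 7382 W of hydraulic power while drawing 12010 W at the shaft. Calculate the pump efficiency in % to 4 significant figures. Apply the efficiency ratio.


Approach: apply the efficiency ratio, eta = (P_out/P_in)*100.
eta = (7382 / 12010) * 100 = 61.47 %
Therefore the pump efficiency = 61.47 %.


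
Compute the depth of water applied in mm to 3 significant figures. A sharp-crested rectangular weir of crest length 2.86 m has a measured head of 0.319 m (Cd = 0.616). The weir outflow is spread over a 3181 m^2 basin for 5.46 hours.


Approach: apply the rectangular weir equation with a volume-to-depth conversion, Q = (2/3)*Cd*L*sqrt(2g)*H^1.5; d = Q*t/A * 1000.
Step 1 — weir discharge:
  Q = (2/3)*0.616*2.86*sqrt(2*9.81)*0.319^1.5 = 0.93733 m^3/s
Step 2 — volume: V = 0.93733 * 5.46*3600 = 18424 m^3
Step 3 — depth: d = V/A * 1000 = 18424/3181 * 1000 = 5790 mm
Therefore the depth of water applied = 5790 mm.


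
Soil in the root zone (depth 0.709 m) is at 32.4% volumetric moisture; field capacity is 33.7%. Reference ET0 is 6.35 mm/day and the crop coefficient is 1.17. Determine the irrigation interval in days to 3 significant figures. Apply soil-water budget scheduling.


Approach: apply soil-water budget scheduling, SMD = (FC-theta)/100*depth*1000; ETc = ET0*Kc; interval = SMD/ETc.
Step 1 — soil moisture deficit:
  SMD = (33.7 - 32.4)/100 * 0.709 * 1000 = 9.2170 mm
Step 2 — daily crop ET (ETc = ET0*Kc):
  ETc = 6.35 * 1.17 = 7.4295 mm/day
Step 3 — irrigation interval (SMD/ETc):
  interval = 9.2170 / 7.4295 = 1.24 days
Therefore the irrigation interval = 1.24 days.


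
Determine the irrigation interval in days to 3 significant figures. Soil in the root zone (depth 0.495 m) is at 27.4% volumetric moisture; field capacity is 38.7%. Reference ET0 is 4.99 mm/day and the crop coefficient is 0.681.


Approach: apply soil-water budget scheduling, SMD = (FC-theta)/100*depth*1000; ETc = ET0*Kc; interval = SMD/ETc.
Step 1 — soil moisture deficit:
  SMD = (38.7 - 27.4)/100 * 0.495 * 1000 = 55.935 mm
Step 2 — daily crop ET (ETc = ET0*Kc):
  ETc = 4.99 * 0.681 = 3.3982 mm/day
Step 3 — irrigation interval (SMD/ETc):
  interval = 55.935 / 3.3982 = 16.5 days
Therefore the irrigation interval = 16.5 days.


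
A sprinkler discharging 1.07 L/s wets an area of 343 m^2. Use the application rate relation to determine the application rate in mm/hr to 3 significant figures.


Approach: apply the application rate relation, rate = (Q/A)*3600.
rate = (1.07 / 343) * 3600 = 11.2 mm/hr
Therefore the application rate = 11.2 mm/hr.


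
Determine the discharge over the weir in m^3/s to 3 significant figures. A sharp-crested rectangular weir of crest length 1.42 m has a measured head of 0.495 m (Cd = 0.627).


Approach: apply the rectangular weir equation, Q = (2/3)*Cd*L*sqrt(2g)*H^1.5.
Q = (2/3)*0.627*1.42*sqrt(2*9.81)*0.495^1.5 = 0.916 m^3/s
Therefore the discharge over the weir = 0.916 m^3/s.


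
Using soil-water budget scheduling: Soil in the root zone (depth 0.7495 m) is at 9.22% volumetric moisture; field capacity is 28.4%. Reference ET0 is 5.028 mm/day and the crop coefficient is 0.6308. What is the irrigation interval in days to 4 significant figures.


Approach: apply soil-water budget scheduling, SMD = (FC-theta)/100*depth*1000; ETc = ET0*Kc; interval = SMD/ETc.
Step 1 — soil moisture deficit:
  SMD = (28.4 - 9.22)/100 * 0.7495 * 1000 = 143.754 mm
Step 2 — daily crop ET (ETc = ET0*Kc):
  ETc = 5.028 * 0.6308 = 3.17166 mm/day
Step 3 — irrigation interval (SMD/ETc):
  interval = 143.754 / 3.17166 = 45.32 days
Therefore the irrigation interval = 45.32 days.


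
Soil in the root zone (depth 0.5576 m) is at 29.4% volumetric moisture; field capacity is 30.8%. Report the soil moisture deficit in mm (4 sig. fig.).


Approach: apply the soil moisture deficit relation, SMD = (FC - theta)/100 * depth * 1000.
SMD = (30.8 - 29.4)/100 * 0.5576 * 1000 = 7.806 mm
Therefore the soil moisture deficit = 7.806 mm.


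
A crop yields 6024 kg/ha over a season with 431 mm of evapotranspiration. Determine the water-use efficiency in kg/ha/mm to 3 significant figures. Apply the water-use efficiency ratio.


Approach: apply the water-use efficiency ratio, WUE = yield/ET.
WUE = 6024 / 431 = 14.0 kg/ha/mm
Therefore the water-use efficiency = 14.0 kg/ha/mm.


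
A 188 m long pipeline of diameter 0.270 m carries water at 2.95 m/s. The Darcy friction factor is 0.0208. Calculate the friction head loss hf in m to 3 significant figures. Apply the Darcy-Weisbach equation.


Approach: apply the Darcy-Weisbach equation, hf = f*(L/D)*(v^2/(2g)).
hf = 0.0208 * (188/0.270) * (2.95^2 / (2*9.81))
hf = 6.42 m
Therefore the friction head loss hf = 6.42 m.


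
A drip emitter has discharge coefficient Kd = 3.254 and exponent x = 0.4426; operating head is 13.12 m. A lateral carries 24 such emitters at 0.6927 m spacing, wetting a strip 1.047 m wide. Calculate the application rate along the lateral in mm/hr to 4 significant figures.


Approach: apply the emitter equation with a lateral mass balance, q = Kd*h^x; Q = n*q; rate = Q/(n*spacing*width).
Step 1 — single emitter flow (q = Kd*h^x):
  q = 3.254 * 13.12^0.4426 = 10.1675 L/hr
Step 2 — total lateral flow: Q = 24 * 10.1675 = 244.020 L/hr
Step 3 — wetted area: A = 24 * 0.6927 * 1.047 = 17.4062 m^2
Step 4 — application rate: Q/A = 244.020/17.4062 = 14.02 mm/hr
Therefore the application rate along the lateral = 14.02 mm/hr.


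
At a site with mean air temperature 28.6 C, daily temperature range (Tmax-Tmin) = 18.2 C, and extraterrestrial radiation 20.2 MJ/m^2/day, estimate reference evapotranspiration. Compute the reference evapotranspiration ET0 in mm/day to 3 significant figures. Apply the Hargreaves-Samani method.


Approach: apply the Hargreaves-Samani method, ET0 = 0.0023*(Tmean+17.8)*sqrt(Tmax-Tmin)*0.408*Ra.
ET0 = 0.0023*(28.6+17.8)*sqrt(18.2)*0.408*20.2 = 3.75 mm/day
Therefore the reference evapotranspiration ET0 = 3.75 mm/day.


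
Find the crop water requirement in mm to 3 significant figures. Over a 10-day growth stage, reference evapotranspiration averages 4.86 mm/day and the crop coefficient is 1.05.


Approach: apply the crop water requirement relation, CWR = ET0 * Kc * days.
CWR = 4.86 * 1.05 * 10 = 51.0 mm
Therefore the crop water requirement = 51.0 mm.


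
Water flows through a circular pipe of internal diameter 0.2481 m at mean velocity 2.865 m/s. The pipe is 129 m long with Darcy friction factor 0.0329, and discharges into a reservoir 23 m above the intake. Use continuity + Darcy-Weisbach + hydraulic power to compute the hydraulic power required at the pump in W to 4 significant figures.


Approach: apply continuity + Darcy-Weisbach + hydraulic power, Q = A*v; hf = f*(L/D)*(v^2/(2g)); H = static + hf; P = rho*g*Q*H.
Step 1 — flow rate (continuity, Q = A*v):
  A = pi*(0.2481/2)^2 = 0.0483441 m^2
  Q = 0.0483441 * 2.865 = 0.138506 m^3/s
Step 2 — friction head loss (Darcy-Weisbach):
  hf = 0.0329 * (129/0.2481) * (2.865^2 / (2*9.81))
  hf = 7.15664 m
Step 3 — total head: H = 23 + 7.15664 = 30.1566 m
Step 4 — hydraulic power (P = rho*g*Q*H):
  P = 1000 * 9.81 * 0.138506 * 30.1566 = 40980 W
Therefore the hydraulic power required at the pump = 40980 W.


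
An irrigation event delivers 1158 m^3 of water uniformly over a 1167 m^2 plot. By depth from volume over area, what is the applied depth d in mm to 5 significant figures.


Approach: apply depth from volume over area, d = (V/A)*1000.
d = (1158 / 1167) * 1000 = 992.29 mm
Therefore the applied depth d = 992.29 mm.


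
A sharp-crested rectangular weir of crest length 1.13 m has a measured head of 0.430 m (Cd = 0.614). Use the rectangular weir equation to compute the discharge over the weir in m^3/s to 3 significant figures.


Approach: apply the rectangular weir equation, Q = (2/3)*Cd*L*sqrt(2g)*H^1.5.
Q = (2/3)*0.614*1.13*sqrt(2*9.81)*0.430^1.5 = 0.578 m^3/s
Therefore the discharge over the weir = 0.578 m^3/s.


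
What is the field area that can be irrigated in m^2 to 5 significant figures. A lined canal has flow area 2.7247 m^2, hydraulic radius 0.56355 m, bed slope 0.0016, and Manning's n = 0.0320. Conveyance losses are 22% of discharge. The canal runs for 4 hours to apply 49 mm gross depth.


Approach: apply Manning's equation with a conveyance and depth budget, Q = (1/n)*A*R^(2/3)*S^(1/2); Q_field = Q*(1-loss); Area = Q_field*t/(d/1000).
Step 1 — canal discharge (Manning's equation):
  Q = (1/0.0320) * 2.7247 * 0.56355^(2/3) * 0.0016^(1/2) = 2.323719 m^3/s
Step 2 — delivered flow: Q_field = 2.323719*(1 - 22/100) = 1.812501 m^3/s
Step 3 — volume delivered: V = 1.812501 * 4*3600 = 26100.02 m^3
Step 4 — area served: A = V / (depth/1000) = 26100.02 / 0.049 = 532650 m^2
Therefore the field area that can be irrigated = 532650 m^2.


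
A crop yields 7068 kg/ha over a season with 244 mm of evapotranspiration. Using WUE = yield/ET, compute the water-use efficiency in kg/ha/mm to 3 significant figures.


WUE = 7068 / 244 = 29.0 kg/ha/mm
Therefore the water-use efficiency = 29.0 kg/ha/mm.


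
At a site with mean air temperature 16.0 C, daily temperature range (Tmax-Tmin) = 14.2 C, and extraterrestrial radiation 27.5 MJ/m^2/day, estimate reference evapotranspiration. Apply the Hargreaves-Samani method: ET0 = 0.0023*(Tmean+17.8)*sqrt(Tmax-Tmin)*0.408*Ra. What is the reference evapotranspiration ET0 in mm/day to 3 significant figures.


ET0 = 0.0023*(16.0+17.8)*sqrt(14.2)*0.408*27.5 = 3.29 mm/day
Therefore the reference evapotranspiration ET0 = 3.29 mm/day.


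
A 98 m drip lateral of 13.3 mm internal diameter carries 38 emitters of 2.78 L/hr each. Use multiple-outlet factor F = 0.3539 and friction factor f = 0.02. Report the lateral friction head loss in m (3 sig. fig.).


Approach: apply Darcy-Weisbach with the multiple-outlet F-factor, Q = n*q/(3600*1000) m^3/s; v = Q/A; hf = F*f*(L/D)*(v^2/(2g)).
Q = 38*2.78/(3600*1000) = 2.9344e-05 m^3/s
A = pi*(13.3e-3/2)^2 = 1.3893e-04 m^2, so v = Q/A = 0.21122 m/s
hf = 0.3539*0.02*(98/0.0133)*(0.21122^2/(2*9.81)) = 0.119 m
Therefore the lateral friction head loss = 0.119 m.


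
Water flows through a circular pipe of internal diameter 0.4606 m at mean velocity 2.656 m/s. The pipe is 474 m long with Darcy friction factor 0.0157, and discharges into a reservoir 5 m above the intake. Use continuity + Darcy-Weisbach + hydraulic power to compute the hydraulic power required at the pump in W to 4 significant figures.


Approach: apply continuity + Darcy-Weisbach + hydraulic power, Q = A*v; hf = f*(L/D)*(v^2/(2g)); H = static + hf; P = rho*g*Q*H.
Step 1 — flow rate (continuity, Q = A*v):
  A = pi*(0.4606/2)^2 = 0.166624 m^2
  Q = 0.166624 * 2.656 = 0.442554 m^3/s
Step 2 — friction head loss (Darcy-Weisbach):
  hf = 0.0157 * (474/0.4606) * (2.656^2 / (2*9.81))
  hf = 5.80913 m
Step 3 — total head: H = 5 + 5.80913 = 10.8091 m
Step 4 — hydraulic power (P = rho*g*Q*H):
  P = 1000 * 9.81 * 0.442554 * 10.8091 = 46930 W
Therefore the hydraulic power required at the pump = 46930 W.


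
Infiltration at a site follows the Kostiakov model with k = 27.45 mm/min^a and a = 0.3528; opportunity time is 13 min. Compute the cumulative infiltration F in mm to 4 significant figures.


Approach: apply the Kostiakov infiltration equation, F = k*t^a.
F = 27.45 * 13^0.3528 = 67.85 mm
Therefore the cumulative infiltration F = 67.85 mm.


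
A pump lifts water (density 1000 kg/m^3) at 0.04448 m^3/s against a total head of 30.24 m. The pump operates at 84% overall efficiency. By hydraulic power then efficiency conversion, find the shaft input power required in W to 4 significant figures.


Approach: apply hydraulic power then efficiency conversion, P = rho*g*Q*H; P_in = P/eta.
Step 1 — hydraulic power (P = rho*g*Q*H):
  P = 1000 * 9.81 * 0.04448 * 30.24 = 13195.2 W
Step 2 — input power: P_in = P/eta = 13195.2 / 0.84 = 15710 W
Therefore the shaft input power required = 15710 W.


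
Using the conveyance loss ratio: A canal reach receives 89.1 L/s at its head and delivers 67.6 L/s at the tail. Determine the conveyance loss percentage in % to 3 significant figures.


Approach: apply the conveyance loss ratio, loss% = ((Q_head - Q_tail)/Q_head)*100.
loss = ((89.1 - 67.6)/89.1)*100 = 24.1 %
Therefore the conveyance loss percentage = 24.1 %.


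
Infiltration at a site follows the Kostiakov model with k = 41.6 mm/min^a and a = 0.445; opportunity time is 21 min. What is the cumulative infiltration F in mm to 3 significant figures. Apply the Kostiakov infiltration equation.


Approach: apply the Kostiakov infiltration equation, F = k*t^a.
F = 41.6 * 21^0.445 = 161 mm
Therefore the cumulative infiltration F = 161 mm.


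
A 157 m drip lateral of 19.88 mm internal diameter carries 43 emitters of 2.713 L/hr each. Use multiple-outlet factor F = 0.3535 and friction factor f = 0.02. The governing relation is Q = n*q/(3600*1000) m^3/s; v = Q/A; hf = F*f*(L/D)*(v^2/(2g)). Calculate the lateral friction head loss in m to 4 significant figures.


Q = 43*2.713/(3600*1000) = 3.24053e-05 m^3/s
A = pi*(19.88e-3/2)^2 = 3.10401e-04 m^2, so v = Q/A = 0.104398 m/s
hf = 0.3535*0.02*(157/0.01988)*(0.104398^2/(2*9.81)) = 0.03102 m
Therefore the lateral friction head loss = 0.03102 m.


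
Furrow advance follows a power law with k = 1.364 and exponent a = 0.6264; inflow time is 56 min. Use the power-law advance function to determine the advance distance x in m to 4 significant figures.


Approach: apply the power-law advance function, x = k*t^a.
x = 1.364 * 56^0.6264 = 16.98 m
Therefore the advance distance x = 16.98 m.


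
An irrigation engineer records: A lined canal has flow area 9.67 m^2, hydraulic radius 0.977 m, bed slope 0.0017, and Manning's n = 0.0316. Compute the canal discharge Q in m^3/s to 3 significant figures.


Approach: apply Manning's equation, Q = (1/n)*A*R^(2/3)*S^(1/2).
Q = (1/0.0316) * 9.67 * 0.977^(2/3) * 0.0017^(1/2) = 12.4 m^3/s
Therefore the canal discharge Q = 12.4 m^3/s.


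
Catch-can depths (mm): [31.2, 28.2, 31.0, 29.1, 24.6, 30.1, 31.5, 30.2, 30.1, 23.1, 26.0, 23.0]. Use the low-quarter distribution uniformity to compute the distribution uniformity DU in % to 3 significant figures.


Approach: apply the low-quarter distribution uniformity, DU = (mean of lowest quarter of readings / overall mean)*100.
sorted lowest 3 of 12: [23.0, 23.1, 24.6] -> mean = 23.567 mm
overall mean = 28.175 mm
DU = (23.567/28.175)*100 = 83.6 %
Therefore the distribution uniformity DU = 83.6 %.


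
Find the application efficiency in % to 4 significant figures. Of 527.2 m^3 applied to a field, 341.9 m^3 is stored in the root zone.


Approach: apply the application efficiency ratio, Ea = (stored/applied)*100.
Ea = (341.9/527.2)*100 = 64.85 %
Therefore the application efficiency = 64.85 %.


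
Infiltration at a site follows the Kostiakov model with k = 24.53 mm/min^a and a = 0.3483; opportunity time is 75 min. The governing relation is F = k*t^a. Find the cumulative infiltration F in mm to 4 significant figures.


F = 24.53 * 75^0.3483 = 110.4 mm
Therefore the cumulative infiltration F = 110.4 mm.


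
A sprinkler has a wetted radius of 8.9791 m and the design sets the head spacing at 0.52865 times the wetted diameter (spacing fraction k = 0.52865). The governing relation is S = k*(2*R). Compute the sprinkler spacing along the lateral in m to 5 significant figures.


S = 0.52865 * (2 * 8.9791) = 9.4936 m
Therefore the sprinkler spacing along the lateral = 9.4936 m.


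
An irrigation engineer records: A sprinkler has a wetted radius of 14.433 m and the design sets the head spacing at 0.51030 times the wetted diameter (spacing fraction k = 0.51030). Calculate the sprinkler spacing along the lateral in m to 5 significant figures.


Approach: apply the sprinkler spacing rule (spacing as a fraction of wetted diameter), S = k*(2*R).
S = 0.51030 * (2 * 14.433) = 14.730 m
Therefore the sprinkler spacing along the lateral = 14.730 m.


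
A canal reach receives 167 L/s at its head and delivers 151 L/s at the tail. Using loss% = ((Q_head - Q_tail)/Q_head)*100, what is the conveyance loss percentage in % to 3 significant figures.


loss = ((167 - 151)/167)*100 = 9.58 %
Therefore the conveyance loss percentage = 9.58 %.


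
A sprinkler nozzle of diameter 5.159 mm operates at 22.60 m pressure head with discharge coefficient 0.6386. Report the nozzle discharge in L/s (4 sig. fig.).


Approach: apply the orifice equation, Q = Cd*A*sqrt(2*g*h), A = pi*(d/2)^2.
A = pi*(5.159e-3/2)^2 = 2.09036e-05 m^2
Q = 0.6386 * 2.09036e-05 * sqrt(2*9.81*22.60) * 1000 = 0.2811 L/s
Therefore the nozzle discharge = 0.2811 L/s.


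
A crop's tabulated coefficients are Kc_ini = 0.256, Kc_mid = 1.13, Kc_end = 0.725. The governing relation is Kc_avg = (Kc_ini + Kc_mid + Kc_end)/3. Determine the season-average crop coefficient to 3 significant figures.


Kc_avg = (0.256 + 1.13 + 0.725)/3 = 0.704
Therefore the season-average crop coefficient = 0.704.


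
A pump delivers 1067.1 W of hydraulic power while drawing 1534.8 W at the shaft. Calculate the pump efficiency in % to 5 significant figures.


Approach: apply the efficiency ratio, eta = (P_out/P_in)*100.
eta = (1067.1 / 1534.8) * 100 = 69.527 %
Therefore the pump efficiency = 69.527 %.


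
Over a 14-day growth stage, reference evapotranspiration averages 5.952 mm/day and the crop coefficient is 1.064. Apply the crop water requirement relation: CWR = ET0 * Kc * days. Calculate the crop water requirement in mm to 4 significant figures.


CWR = 5.952 * 1.064 * 14 = 88.66 mm
Therefore the crop water requirement = 88.66 mm.


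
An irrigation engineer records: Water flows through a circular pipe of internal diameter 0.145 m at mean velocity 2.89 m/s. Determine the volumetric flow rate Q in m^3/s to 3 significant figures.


Approach: apply the continuity equation for pipe flow, Q = A * v with A = pi*(D/2)^2.
A = pi*(0.145/2)^2 = 0.016513 m^2
Q = 0.016513 * 2.89 = 0.0477 m^3/s
Therefore the volumetric flow rate Q = 0.0477 m^3/s.


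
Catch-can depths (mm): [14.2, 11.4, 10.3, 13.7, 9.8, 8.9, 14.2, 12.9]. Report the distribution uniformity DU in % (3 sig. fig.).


Approach: apply the low-quarter distribution uniformity, DU = (mean of lowest quarter of readings / overall mean)*100.
sorted lowest 2 of 8: [8.9, 9.8] -> mean = 9.3500 mm
overall mean = 11.925 mm
DU = (9.3500/11.925)*100 = 78.4 %
Therefore the distribution uniformity DU = 78.4 %.


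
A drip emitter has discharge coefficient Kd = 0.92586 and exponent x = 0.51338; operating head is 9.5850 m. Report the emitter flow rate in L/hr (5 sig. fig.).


Approach: apply the emitter characteristic equation, q = Kd * h^x.
q = 0.92586 * 9.5850^0.51338 = 2.9544 L/hr
Therefore the emitter flow rate = 2.9544 L/hr.


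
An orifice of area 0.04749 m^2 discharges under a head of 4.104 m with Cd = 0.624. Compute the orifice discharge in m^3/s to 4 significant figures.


Approach: apply the orifice equation, Q = Cd*A*sqrt(2*g*h).
Q = 0.624 * 0.04749 * sqrt(2*9.81*4.104) = 0.2659 m^3/s
Therefore the orifice discharge = 0.2659 m^3/s.


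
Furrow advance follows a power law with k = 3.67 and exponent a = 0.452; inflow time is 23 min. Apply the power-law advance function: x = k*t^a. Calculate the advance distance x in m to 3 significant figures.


x = 3.67 * 23^0.452 = 15.1 m
Therefore the advance distance x = 15.1 m.


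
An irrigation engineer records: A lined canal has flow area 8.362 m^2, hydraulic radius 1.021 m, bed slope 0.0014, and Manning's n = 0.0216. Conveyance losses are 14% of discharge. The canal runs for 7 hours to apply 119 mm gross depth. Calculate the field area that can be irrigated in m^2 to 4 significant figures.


Approach: apply Manning's equation with a conveyance and depth budget, Q = (1/n)*A*R^(2/3)*S^(1/2); Q_field = Q*(1-loss); Area = Q_field*t/(d/1000).
Step 1 — canal discharge (Manning's equation):
  Q = (1/0.0216) * 8.362 * 1.021^(2/3) * 0.0014^(1/2) = 14.6872 m^3/s
Step 2 — delivered flow: Q_field = 14.6872*(1 - 14/100) = 12.6310 m^3/s
Step 3 — volume delivered: V = 12.6310 * 7*3600 = 318300 m^3
Step 4 — area served: A = V / (depth/1000) = 318300 / 0.119 = 2675000 m^2
Therefore the field area that can be irrigated = 2675000 m^2.


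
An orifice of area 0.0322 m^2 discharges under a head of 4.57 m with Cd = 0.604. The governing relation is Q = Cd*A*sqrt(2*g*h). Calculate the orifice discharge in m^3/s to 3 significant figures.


Q = 0.604 * 0.0322 * sqrt(2*9.81*4.57) = 0.184 m^3/s
Therefore the orifice discharge = 0.184 m^3/s.


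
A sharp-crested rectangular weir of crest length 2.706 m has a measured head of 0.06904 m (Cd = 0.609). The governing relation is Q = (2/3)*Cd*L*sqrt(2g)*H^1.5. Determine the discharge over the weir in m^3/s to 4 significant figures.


Q = (2/3)*0.609*2.706*sqrt(2*9.81)*0.06904^1.5 = 0.08828 m^3/s
Therefore the discharge over the weir = 0.08828 m^3/s.


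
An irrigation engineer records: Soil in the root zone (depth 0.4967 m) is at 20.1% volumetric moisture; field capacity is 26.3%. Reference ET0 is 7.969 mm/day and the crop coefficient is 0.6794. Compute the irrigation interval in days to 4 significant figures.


Approach: apply soil-water budget scheduling, SMD = (FC-theta)/100*depth*1000; ETc = ET0*Kc; interval = SMD/ETc.
Step 1 — soil moisture deficit:
  SMD = (26.3 - 20.1)/100 * 0.4967 * 1000 = 30.7954 mm
Step 2 — daily crop ET (ETc = ET0*Kc):
  ETc = 7.969 * 0.6794 = 5.41414 mm/day
Step 3 — irrigation interval (SMD/ETc):
  interval = 30.7954 / 5.41414 = 5.688 days
Therefore the irrigation interval = 5.688 days.


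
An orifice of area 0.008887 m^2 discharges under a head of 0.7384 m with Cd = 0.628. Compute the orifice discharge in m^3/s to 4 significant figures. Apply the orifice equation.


Approach: apply the orifice equation, Q = Cd*A*sqrt(2*g*h).
Q = 0.628 * 0.008887 * sqrt(2*9.81*0.7384) = 0.02124 m^3/s
Therefore the orifice discharge = 0.02124 m^3/s.


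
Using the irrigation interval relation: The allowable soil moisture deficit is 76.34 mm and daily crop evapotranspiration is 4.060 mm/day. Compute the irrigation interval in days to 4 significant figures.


Approach: apply the irrigation interval relation, interval = SMD / ETc.
interval = 76.34 / 4.060 = 18.80 days
Therefore the irrigation interval = 18.80 days.


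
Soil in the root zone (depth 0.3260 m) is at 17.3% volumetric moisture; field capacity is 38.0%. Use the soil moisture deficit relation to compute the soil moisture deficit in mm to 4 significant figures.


Approach: apply the soil moisture deficit relation, SMD = (FC - theta)/100 * depth * 1000.
SMD = (38.0 - 17.3)/100 * 0.3260 * 1000 = 67.48 mm
Therefore the soil moisture deficit = 67.48 mm.


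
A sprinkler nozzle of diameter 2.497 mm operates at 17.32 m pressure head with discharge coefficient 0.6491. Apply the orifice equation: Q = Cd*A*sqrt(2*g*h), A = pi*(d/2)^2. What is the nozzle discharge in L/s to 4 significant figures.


A = pi*(2.497e-3/2)^2 = 4.89696e-06 m^2
Q = 0.6491 * 4.89696e-06 * sqrt(2*9.81*17.32) * 1000 = 0.05860 L/s
Therefore the nozzle discharge = 0.05860 L/s.


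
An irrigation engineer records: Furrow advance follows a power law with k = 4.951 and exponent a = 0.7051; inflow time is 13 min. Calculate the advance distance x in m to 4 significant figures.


Approach: apply the power-law advance function, x = k*t^a.
x = 4.951 * 13^0.7051 = 30.21 m
Therefore the advance distance x = 30.21 m.


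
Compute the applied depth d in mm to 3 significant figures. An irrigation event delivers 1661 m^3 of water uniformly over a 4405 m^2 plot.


Approach: apply depth from volume over area, d = (V/A)*1000.
d = (1661 / 4405) * 1000 = 377 mm
Therefore the applied depth d = 377 mm.


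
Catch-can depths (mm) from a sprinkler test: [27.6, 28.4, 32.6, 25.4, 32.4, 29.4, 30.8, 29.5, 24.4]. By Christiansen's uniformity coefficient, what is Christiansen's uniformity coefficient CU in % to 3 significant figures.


Approach: apply Christiansen's uniformity coefficient, CU = (1 - mean_abs_deviation/mean)*100.
mean = 28.944 mm
mean |d_i - mean| = 2.2173 mm
CU = (1 - 2.2173/28.944)*100 = 92.3 %
Therefore Christiansen's uniformity coefficient CU = 92.3 %.


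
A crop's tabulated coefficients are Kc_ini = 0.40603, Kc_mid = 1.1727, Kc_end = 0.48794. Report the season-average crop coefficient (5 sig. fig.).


Approach: apply a simple seasonal average, Kc_avg = (Kc_ini + Kc_mid + Kc_end)/3.
Kc_avg = (0.40603 + 1.1727 + 0.48794)/3 = 0.68889
Therefore the season-average crop coefficient = 0.68889.


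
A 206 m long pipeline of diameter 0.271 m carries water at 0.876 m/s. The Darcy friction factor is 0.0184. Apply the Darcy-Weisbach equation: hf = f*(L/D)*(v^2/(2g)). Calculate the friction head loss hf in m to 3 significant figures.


hf = 0.0184 * (206/0.271) * (0.876^2 / (2*9.81))
hf = 0.547 m
Therefore the friction head loss hf = 0.547 m.


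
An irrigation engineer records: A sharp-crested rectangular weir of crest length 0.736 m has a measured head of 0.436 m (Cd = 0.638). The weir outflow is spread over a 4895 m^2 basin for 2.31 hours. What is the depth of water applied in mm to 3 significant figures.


Approach: apply the rectangular weir equation with a volume-to-depth conversion, Q = (2/3)*Cd*L*sqrt(2g)*H^1.5; d = Q*t/A * 1000.
Step 1 — weir discharge:
  Q = (2/3)*0.638*0.736*sqrt(2*9.81)*0.436^1.5 = 0.39920 m^3/s
Step 2 — volume: V = 0.39920 * 2.31*3600 = 3319.7 m^3
Step 3 — depth: d = V/A * 1000 = 3319.7/4895 * 1000 = 678 mm
Therefore the depth of water applied = 678 mm.


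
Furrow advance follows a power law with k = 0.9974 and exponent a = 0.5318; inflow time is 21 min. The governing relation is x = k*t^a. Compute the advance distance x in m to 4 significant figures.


x = 0.9974 * 21^0.5318 = 5.035 m
Therefore the advance distance x = 5.035 m.


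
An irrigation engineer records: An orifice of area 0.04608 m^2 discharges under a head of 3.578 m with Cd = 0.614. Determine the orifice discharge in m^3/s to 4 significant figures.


Approach: apply the orifice equation, Q = Cd*A*sqrt(2*g*h).
Q = 0.614 * 0.04608 * sqrt(2*9.81*3.578) = 0.2371 m^3/s
Therefore the orifice discharge = 0.2371 m^3/s.


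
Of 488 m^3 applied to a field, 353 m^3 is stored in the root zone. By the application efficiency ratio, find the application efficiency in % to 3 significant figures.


Approach: apply the application efficiency ratio, Ea = (stored/applied)*100.
Ea = (353/488)*100 = 72.3 %
Therefore the application efficiency = 72.3 %.


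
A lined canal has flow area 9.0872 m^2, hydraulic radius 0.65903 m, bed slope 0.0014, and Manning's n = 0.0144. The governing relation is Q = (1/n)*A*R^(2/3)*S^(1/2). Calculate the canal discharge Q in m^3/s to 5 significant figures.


Q = (1/0.0144) * 9.0872 * 0.65903^(2/3) * 0.0014^(1/2) = 17.881 m^3/s
Therefore the canal discharge Q = 17.881 m^3/s.


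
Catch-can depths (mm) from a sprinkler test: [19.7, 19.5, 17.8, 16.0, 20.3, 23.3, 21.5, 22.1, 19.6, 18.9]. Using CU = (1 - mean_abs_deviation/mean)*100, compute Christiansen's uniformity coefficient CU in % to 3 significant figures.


mean = 19.870 mm
mean |d_i - mean| = 1.5440 mm
CU = (1 - 1.5440/19.870)*100 = 92.2 %
Therefore Christiansen's uniformity coefficient CU = 92.2 %.


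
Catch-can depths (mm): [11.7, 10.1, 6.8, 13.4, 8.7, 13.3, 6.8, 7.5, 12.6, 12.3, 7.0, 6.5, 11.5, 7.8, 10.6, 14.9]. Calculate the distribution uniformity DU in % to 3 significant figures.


Approach: apply the low-quarter distribution uniformity, DU = (mean of lowest quarter of readings / overall mean)*100.
sorted lowest 4 of 16: [6.5, 6.8, 6.8, 7.0] -> mean = 6.7750 mm
overall mean = 10.094 mm
DU = (6.7750/10.094)*100 = 67.1 %
Therefore the distribution uniformity DU = 67.1 %.


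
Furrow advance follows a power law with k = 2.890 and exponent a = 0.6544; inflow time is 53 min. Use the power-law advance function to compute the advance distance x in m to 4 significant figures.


Approach: apply the power-law advance function, x = k*t^a.
x = 2.890 * 53^0.6544 = 38.84 m
Therefore the advance distance x = 38.84 m.


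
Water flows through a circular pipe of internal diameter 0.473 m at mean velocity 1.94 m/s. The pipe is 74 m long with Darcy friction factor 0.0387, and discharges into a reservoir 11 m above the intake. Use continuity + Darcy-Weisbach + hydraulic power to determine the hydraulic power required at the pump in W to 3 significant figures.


Approach: apply continuity + Darcy-Weisbach + hydraulic power, Q = A*v; hf = f*(L/D)*(v^2/(2g)); H = static + hf; P = rho*g*Q*H.
Step 1 — flow rate (continuity, Q = A*v):
  A = pi*(0.473/2)^2 = 0.17572 m^2
  Q = 0.17572 * 1.94 = 0.34089 m^3/s
Step 2 — friction head loss (Darcy-Weisbach):
  hf = 0.0387 * (74/0.473) * (1.94^2 / (2*9.81))
  hf = 1.1614 m
Step 3 — total head: H = 11 + 1.1614 = 12.161 m
Step 4 — hydraulic power (P = rho*g*Q*H):
  P = 1000 * 9.81 * 0.34089 * 12.161 = 40700 W
Therefore the hydraulic power required at the pump = 40700 W.


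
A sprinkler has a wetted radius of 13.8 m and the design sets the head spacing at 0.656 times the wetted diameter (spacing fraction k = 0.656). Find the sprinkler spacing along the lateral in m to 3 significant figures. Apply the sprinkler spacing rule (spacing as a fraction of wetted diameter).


Approach: apply the sprinkler spacing rule (spacing as a fraction of wetted diameter), S = k*(2*R).
S = 0.656 * (2 * 13.8) = 18.1 m
Therefore the sprinkler spacing along the lateral = 18.1 m.


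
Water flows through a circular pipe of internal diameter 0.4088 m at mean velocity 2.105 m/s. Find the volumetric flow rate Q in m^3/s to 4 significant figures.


Approach: apply the continuity equation for pipe flow, Q = A * v with A = pi*(D/2)^2.
A = pi*(0.4088/2)^2 = 0.131254 m^2
Q = 0.131254 * 2.105 = 0.2763 m^3/s
Therefore the volumetric flow rate Q = 0.2763 m^3/s.


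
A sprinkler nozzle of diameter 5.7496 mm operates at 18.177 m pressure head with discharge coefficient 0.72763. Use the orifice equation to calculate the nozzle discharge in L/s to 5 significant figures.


Approach: apply the orifice equation, Q = Cd*A*sqrt(2*g*h), A = pi*(d/2)^2.
A = pi*(5.7496e-3/2)^2 = 2.596361e-05 m^2
Q = 0.72763 * 2.596361e-05 * sqrt(2*9.81*18.177) * 1000 = 0.35677 L/s
Therefore the nozzle discharge = 0.35677 L/s.


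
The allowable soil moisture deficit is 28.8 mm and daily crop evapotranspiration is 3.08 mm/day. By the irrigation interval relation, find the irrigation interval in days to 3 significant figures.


Approach: apply the irrigation interval relation, interval = SMD / ETc.
interval = 28.8 / 3.08 = 9.35 days
Therefore the irrigation interval = 9.35 days.


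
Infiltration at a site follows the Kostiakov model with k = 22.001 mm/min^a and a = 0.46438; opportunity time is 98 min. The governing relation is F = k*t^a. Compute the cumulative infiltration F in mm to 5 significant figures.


F = 22.001 * 98^0.46438 = 184.98 mm
Therefore the cumulative infiltration F = 184.98 mm.


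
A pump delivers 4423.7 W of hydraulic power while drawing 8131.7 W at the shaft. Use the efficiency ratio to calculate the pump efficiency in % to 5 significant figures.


Approach: apply the efficiency ratio, eta = (P_out/P_in)*100.
eta = (4423.7 / 8131.7) * 100 = 54.401 %
Therefore the pump efficiency = 54.401 %.


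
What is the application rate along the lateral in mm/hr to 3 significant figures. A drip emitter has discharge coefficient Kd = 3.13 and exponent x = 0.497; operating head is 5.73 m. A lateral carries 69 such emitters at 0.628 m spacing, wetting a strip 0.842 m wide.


Approach: apply the emitter equation with a lateral mass balance, q = Kd*h^x; Q = n*q; rate = Q/(n*spacing*width).
Step 1 — single emitter flow (q = Kd*h^x):
  q = 3.13 * 5.73^0.497 = 7.4533 L/hr
Step 2 — total lateral flow: Q = 69 * 7.4533 = 514.28 L/hr
Step 3 — wetted area: A = 69 * 0.628 * 0.842 = 36.486 m^2
Step 4 — application rate: Q/A = 514.28/36.486 = 14.1 mm/hr
Therefore the application rate along the lateral = 14.1 mm/hr.


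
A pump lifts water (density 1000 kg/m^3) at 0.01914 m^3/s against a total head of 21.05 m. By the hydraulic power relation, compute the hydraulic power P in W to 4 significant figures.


Approach: apply the hydraulic power relation, P = rho*g*Q*H.
P = 1000 * 9.81 * 0.01914 * 21.05 = 3952 W
Therefore the hydraulic power P = 3952 W.


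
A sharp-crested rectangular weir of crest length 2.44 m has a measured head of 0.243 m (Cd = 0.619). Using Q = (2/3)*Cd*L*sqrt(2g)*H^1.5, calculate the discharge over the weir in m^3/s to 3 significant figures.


Q = (2/3)*0.619*2.44*sqrt(2*9.81)*0.243^1.5 = 0.534 m^3/s
Therefore the discharge over the weir = 0.534 m^3/s.


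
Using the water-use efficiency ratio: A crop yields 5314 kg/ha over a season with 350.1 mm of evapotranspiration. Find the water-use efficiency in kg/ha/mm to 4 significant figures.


Approach: apply the water-use efficiency ratio, WUE = yield/ET.
WUE = 5314 / 350.1 = 15.18 kg/ha/mm
Therefore the water-use efficiency = 15.18 kg/ha/mm.


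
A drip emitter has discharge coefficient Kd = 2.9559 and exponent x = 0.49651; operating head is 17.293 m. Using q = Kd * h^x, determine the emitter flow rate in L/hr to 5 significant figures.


q = 2.9559 * 17.293^0.49651 = 12.170 L/hr
Therefore the emitter flow rate = 12.170 L/hr.


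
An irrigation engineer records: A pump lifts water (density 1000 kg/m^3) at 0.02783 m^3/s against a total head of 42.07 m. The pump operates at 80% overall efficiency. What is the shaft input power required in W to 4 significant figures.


Approach: apply hydraulic power then efficiency conversion, P = rho*g*Q*H; P_in = P/eta.
Step 1 — hydraulic power (P = rho*g*Q*H):
  P = 1000 * 9.81 * 0.02783 * 42.07 = 11485.6 W
Step 2 — input power: P_in = P/eta = 11485.6 / 0.8 = 14360 W
Therefore the shaft input power required = 14360 W.
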